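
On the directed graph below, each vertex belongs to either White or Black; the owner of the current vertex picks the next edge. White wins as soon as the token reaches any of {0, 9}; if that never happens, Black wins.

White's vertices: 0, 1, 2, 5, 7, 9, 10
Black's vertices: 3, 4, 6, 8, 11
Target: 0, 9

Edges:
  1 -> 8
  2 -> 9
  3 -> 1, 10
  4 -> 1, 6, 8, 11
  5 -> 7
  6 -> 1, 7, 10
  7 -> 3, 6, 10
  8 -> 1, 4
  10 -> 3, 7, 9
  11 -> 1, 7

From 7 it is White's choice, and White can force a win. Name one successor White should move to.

10

A0 = {0, 9}
A1: add {2, 10} — 2 (White) has 2→9; 10 (White) has 10→9.
A2: add {7} — 7 (White) has 7→10.
A3: add {5} — 5 (White) has 5→7.
A4 = A3; e.g. 1 (White) has no edge into A3. Fixed point.
From 7, successor 10 is in the attractor (rank 1); the other successors 3, 6 are not.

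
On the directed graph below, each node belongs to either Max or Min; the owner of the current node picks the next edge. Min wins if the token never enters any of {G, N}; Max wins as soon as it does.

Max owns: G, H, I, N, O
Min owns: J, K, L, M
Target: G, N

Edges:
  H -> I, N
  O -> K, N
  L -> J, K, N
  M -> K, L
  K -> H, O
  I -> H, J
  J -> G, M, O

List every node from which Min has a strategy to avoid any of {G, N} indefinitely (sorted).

J, L, M

A0 = {G, N}
A1: add {H, O} — H (Max) has H→N; O (Max) has O→N.
A2: add {I, K} — I (Max) has I→H; K (Min): all of {H, O} already in.
A3 = A2; e.g. J (Min) can still go to M. Fixed point.
Max's attractor = {G, H, I, K, N, O}; Min avoids the target exactly from the complement.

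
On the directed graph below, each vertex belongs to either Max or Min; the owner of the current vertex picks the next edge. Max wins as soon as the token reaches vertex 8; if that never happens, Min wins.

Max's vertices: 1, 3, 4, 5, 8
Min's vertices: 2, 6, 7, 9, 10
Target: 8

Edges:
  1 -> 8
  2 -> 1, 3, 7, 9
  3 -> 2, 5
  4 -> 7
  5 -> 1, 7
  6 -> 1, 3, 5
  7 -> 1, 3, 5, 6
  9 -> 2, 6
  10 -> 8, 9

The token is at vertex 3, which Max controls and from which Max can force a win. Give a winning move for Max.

5

A0 = {8}
A1: add {1} — 1 (Max) has 1→8.
A2: add {5} — 5 (Max) has 5→1.
A3: add {3} — 3 (Max) has 3→5.
A4: add {6} — 6 (Min): all of {1, 3, 5} already in.
A5: add {7} — 7 (Min): all of {1, 3, 5, 6} already in.
A6: add {4} — 4 (Max) has 4→7.
A7 = A6; e.g. 2 (Min) can still go to 9. Fixed point.
From 3, successor 5 is in the attractor (rank 2); the other successor 2 is not.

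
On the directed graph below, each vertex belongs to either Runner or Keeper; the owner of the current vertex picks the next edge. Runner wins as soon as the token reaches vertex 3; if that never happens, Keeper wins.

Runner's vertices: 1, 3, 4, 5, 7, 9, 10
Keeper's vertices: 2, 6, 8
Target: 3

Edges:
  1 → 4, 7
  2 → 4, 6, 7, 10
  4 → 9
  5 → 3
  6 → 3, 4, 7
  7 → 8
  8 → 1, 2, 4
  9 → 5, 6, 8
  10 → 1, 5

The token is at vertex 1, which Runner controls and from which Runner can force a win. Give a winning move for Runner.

A0 = {3}
A1: add {5} — 5 (Runner) has 5→3.
A2: add {9, 10} — 9 (Runner) has 9→5; 10 (Runner) has 10→5.
A3: add {4} — 4 (Runner) has 4→9.
A4: add {1} — 1 (Runner) has 1→4.
A5 = A4; e.g. 2 (Keeper) can still go to 6. Fixed point.
From 1, successor 4 is in the attractor (rank 3); the other successor 7 is not.

4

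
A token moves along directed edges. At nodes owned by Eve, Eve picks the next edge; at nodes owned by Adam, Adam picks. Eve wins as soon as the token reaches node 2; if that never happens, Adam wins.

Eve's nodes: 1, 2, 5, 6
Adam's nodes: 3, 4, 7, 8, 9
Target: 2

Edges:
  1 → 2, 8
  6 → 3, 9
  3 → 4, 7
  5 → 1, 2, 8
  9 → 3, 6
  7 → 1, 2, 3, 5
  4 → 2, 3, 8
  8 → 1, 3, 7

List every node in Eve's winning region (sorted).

A0 = {2}
A1: add {1, 5} — 1 (Eve) has 1→2; 5 (Eve) has 5→2.
A2 = A1; e.g. 3 (Adam) can still go to 4. Fixed point.
Eve's winning region = {1, 2, 5}.

1, 2, 5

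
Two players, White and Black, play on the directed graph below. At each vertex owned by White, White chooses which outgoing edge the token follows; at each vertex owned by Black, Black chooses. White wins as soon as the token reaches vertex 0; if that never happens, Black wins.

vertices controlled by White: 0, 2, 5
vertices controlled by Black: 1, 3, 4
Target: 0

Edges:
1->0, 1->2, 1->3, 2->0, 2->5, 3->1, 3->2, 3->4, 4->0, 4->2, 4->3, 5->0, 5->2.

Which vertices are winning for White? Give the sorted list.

0, 2, 5

A0 = {0}
A1: add {2, 5} — 2 (White) has 2→0; 5 (White) has 5→0.
A2 = A1; e.g. 1 (Black) can still go to 3. Fixed point.
White's winning region = {0, 2, 5}.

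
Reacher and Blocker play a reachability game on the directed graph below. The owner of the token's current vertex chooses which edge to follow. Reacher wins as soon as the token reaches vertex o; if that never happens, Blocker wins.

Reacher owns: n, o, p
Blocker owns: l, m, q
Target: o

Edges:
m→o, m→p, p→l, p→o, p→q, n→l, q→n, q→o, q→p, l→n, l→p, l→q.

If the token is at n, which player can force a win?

Blocker

A0 = {o}
A1: add {p} — p (Reacher) has p→o.
A2: add {m} — m (Blocker): all of {o, p} already in.
A3 = A2; e.g. l (Blocker) can still go to n. Fixed point.
n never enters the attractor, so Blocker can avoid the target forever.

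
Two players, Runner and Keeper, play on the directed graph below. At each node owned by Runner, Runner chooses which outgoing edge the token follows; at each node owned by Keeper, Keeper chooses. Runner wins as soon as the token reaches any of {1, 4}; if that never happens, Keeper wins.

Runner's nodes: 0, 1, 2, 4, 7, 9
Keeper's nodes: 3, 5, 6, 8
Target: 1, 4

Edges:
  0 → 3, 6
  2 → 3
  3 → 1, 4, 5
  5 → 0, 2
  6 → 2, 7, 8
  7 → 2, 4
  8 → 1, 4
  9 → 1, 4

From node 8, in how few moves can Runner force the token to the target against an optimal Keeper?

1

A0 = {1, 4}
A1: add {7, 8, 9} — 7 (Runner) has 7→4; 8 (Keeper): all of {1, 4} already in; 9 (Runner) has 9→1.
A2 = A1; e.g. 0 (Runner) has no edge into A1. Fixed point.
8 enters the attractor at level 1, so Runner can force the target in 1 move from there.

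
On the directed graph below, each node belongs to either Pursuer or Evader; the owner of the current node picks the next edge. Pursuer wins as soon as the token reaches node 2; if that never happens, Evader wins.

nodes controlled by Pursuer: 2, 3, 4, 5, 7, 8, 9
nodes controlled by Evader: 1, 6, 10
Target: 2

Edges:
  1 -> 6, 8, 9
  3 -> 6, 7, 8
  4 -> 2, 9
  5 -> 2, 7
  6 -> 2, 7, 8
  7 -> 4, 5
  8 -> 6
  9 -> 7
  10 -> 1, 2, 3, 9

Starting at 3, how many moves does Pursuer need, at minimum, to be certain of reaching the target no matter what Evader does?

3

A0 = {2}
A1: add {4, 5} — 4 (Pursuer) has 4→2; 5 (Pursuer) has 5→2.
A2: add {7} — 7 (Pursuer) has 7→4.
A3: add {3, 9} — 3 (Pursuer) has 3→7; 9 (Pursuer) has 9→7.
A4 = A3; e.g. 1 (Evader) can still go to 6. Fixed point.
3 enters the attractor at level 3, so Pursuer can force the target in 3 moves from there.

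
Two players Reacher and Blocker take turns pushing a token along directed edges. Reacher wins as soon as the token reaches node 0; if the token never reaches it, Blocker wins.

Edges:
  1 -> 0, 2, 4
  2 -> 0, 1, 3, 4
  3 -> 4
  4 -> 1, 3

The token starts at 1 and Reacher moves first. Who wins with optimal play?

Reacher

Track states (vertex, player-to-move).
A0 = {(0,Reacher), (0,Blocker)}
A1: add {(1,Reacher), (2,Reacher)}.
(1,Reacher) ∈ A1 ⇒ Reacher forces the target.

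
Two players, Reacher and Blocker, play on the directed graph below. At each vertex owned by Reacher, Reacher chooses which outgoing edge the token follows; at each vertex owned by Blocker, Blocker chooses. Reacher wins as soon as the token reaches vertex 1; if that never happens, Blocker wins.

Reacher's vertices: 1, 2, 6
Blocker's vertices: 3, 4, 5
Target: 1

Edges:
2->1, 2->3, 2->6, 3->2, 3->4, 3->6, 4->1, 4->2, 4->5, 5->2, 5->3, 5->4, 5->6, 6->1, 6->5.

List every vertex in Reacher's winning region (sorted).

A0 = {1}
A1: add {2, 6} — 2 (Reacher) has 2→1; 6 (Reacher) has 6→1.
A2 = A1; e.g. 3 (Blocker) can still go to 4. Fixed point.
Reacher's winning region = {1, 2, 6}.

1, 2, 6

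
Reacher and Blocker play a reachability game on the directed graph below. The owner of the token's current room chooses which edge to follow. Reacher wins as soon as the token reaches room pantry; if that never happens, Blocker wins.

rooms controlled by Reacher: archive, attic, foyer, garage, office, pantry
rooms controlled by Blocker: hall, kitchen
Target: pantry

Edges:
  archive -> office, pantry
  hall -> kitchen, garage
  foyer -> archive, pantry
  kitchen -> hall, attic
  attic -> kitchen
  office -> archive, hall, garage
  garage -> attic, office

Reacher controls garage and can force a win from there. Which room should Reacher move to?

office

A0 = {pantry}
A1: add {archive, foyer} — archive (Reacher) has archive→pantry; foyer (Reacher) has foyer→pantry.
A2: add {office} — office (Reacher) has office→archive.
A3: add {garage} — garage (Reacher) has garage→office.
A4 = A3; e.g. hall (Blocker) can still go to kitchen. Fixed point.
From garage, successor office is in the attractor (rank 2); the other successor attic is not.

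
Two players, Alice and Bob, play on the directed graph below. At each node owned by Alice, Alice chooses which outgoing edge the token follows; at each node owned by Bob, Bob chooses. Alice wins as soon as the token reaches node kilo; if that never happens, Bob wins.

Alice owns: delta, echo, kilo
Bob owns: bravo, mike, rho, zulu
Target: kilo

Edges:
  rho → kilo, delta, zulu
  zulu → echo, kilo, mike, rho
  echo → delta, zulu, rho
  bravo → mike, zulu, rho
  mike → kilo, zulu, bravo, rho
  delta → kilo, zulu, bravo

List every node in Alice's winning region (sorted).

A0 = {kilo}
A1: add {delta} — delta (Alice) has delta→kilo.
A2: add {echo} — echo (Alice) has echo→delta.
A3 = A2; e.g. mike (Bob) can still go to zulu. Fixed point.
Alice's winning region = {delta, echo, kilo}.

delta, echo, kilo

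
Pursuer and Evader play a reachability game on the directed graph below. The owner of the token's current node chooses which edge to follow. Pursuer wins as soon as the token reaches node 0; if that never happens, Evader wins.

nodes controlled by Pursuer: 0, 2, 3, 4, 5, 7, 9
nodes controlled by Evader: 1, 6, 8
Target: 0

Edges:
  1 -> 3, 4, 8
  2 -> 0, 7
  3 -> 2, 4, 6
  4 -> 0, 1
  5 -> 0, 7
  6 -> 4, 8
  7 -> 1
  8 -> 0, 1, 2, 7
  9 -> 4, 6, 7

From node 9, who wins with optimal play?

Pursuer

A0 = {0}
A1: add {2, 4, 5} — 2 (Pursuer) has 2→0; 4 (Pursuer) has 4→0; 5 (Pursuer) has 5→0.
A2: add {3, 9} — 3 (Pursuer) has 3→2; 9 (Pursuer) has 9→4.
A3 = A2; e.g. 1 (Evader) can still go to 8. Fixed point.
9 ∈ A2, so Pursuer can force the target.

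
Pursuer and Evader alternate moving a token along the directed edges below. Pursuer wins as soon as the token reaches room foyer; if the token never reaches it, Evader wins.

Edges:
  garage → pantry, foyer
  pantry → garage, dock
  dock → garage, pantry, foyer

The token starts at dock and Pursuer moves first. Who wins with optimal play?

Track states (vertex, player-to-move).
A0 = {(foyer,Pursuer), (foyer,Evader)}
A1: add {(garage,Pursuer), (dock,Pursuer)}.
(dock,Pursuer) ∈ A1 ⇒ Pursuer forces the target.

Pursuer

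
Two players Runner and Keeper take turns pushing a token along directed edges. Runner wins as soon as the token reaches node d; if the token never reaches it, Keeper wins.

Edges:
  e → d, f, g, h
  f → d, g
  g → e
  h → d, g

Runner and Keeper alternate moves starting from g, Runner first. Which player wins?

Track states (vertex, player-to-move).
A0 = {(d,Runner), (d,Keeper)}
A1: add {(e,Runner), (f,Runner), (h,Runner)}.
A2: add {(g,Keeper)}.
A3 = A2; e.g. (e,Keeper) stays out. (g,Runner) never enters ⇒ Keeper avoids the target.

Keeper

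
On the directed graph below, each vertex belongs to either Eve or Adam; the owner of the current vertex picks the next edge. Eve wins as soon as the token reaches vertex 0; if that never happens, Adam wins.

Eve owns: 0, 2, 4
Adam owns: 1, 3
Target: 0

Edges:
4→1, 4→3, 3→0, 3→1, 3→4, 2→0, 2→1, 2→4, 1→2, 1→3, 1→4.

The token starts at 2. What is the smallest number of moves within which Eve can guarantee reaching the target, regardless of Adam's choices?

1

A0 = {0}
A1: add {2} — 2 (Eve) has 2→0.
A2 = A1; e.g. 1 (Adam) can still go to 3. Fixed point.
2 enters the attractor at level 1, so Eve can force the target in 1 move from there.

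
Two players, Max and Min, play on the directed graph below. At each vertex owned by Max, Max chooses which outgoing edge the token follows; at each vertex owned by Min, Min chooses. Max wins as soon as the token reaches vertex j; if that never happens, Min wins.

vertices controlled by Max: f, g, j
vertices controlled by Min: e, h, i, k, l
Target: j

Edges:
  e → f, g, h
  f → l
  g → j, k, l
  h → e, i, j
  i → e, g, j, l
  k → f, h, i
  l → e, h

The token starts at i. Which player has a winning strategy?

Min

A0 = {j}
A1: add {g} — g (Max) has g→j.
A2 = A1; e.g. e (Min) can still go to f. Fixed point.
i never enters the attractor, so Min can avoid the target forever.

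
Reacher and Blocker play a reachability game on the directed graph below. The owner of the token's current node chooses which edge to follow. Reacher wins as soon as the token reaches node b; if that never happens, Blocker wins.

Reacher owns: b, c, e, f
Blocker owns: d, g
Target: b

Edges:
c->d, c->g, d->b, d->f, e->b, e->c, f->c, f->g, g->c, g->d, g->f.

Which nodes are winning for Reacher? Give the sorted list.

A0 = {b}
A1: add {e} — e (Reacher) has e→b.
A2 = A1; e.g. c (Reacher) has no edge into A1. Fixed point.
Reacher's winning region = {b, e}.

b, e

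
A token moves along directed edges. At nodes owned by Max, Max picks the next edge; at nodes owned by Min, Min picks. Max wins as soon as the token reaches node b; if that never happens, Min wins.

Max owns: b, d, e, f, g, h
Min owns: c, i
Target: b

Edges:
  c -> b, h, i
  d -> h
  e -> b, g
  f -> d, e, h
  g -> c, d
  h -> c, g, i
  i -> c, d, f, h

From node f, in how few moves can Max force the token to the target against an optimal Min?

A0 = {b}
A1: add {e} — e (Max) has e→b.
A2: add {f} — f (Max) has f→e.
A3 = A2; e.g. c (Min) can still go to h. Fixed point.
f enters the attractor at level 2, so Max can force the target in 2 moves from there.

2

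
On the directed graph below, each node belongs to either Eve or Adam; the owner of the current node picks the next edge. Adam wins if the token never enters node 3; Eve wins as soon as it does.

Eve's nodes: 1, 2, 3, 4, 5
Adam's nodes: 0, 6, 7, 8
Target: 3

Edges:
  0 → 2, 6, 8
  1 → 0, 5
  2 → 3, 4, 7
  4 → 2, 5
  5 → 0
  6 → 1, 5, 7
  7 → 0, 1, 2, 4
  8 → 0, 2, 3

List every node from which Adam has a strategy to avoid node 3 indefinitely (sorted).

A0 = {3}
A1: add {2} — 2 (Eve) has 2→3.
A2: add {4} — 4 (Eve) has 4→2.
A3 = A2; e.g. 0 (Adam) can still go to 6. Fixed point.
Eve's attractor = {2, 3, 4}; Adam avoids the target exactly from the complement.

0, 1, 5, 6, 7, 8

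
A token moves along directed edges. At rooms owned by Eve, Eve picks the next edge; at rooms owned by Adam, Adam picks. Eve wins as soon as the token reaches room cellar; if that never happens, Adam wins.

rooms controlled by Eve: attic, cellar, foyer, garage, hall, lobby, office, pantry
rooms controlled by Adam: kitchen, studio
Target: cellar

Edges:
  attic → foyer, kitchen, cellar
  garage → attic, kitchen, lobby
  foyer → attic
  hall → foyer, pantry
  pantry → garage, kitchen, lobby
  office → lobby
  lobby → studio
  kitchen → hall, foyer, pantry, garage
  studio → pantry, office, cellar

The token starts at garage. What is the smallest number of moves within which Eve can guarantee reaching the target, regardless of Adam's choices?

2

A0 = {cellar}
A1: add {attic} — attic (Eve) has attic→cellar.
A2: add {foyer, garage} — foyer (Eve) has foyer→attic; garage (Eve) has garage→attic.
garage enters the attractor at level 2, so Eve can force the target in 2 moves from there.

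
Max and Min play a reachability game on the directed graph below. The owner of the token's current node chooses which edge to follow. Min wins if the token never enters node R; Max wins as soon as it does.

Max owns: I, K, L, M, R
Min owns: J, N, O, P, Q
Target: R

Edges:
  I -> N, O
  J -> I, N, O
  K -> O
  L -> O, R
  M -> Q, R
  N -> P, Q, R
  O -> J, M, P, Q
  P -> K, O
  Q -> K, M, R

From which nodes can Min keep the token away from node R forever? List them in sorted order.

A0 = {R}
A1: add {L, M} — L (Max) has L→R; M (Max) has M→R.
A2 = A1; e.g. I (Max) has no edge into A1. Fixed point.
Max's attractor = {L, M, R}; Min avoids the target exactly from the complement.

I, J, K, N, O, P, Q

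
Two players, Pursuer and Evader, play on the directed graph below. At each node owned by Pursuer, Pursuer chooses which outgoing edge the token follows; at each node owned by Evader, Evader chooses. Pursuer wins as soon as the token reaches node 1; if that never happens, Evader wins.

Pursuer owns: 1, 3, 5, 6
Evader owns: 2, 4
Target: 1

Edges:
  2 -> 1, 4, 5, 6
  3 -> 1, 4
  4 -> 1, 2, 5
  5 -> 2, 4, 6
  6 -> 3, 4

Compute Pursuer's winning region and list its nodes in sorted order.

A0 = {1}
A1: add {3} — 3 (Pursuer) has 3→1.
A2: add {6} — 6 (Pursuer) has 6→3.
A3: add {5} — 5 (Pursuer) has 5→6.
A4 = A3; e.g. 2 (Evader) can still go to 4. Fixed point.
Pursuer's winning region = {1, 3, 5, 6}.

1, 3, 5, 6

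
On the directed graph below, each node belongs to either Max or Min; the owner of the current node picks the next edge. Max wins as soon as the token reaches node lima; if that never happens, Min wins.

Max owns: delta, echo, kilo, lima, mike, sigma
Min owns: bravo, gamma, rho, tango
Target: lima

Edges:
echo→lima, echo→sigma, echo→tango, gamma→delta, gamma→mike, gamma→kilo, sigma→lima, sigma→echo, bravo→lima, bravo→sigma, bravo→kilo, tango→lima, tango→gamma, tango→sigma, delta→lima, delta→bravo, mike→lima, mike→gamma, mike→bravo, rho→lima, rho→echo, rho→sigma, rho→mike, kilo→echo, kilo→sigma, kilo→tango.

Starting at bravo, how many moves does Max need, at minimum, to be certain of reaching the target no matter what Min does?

3

A0 = {lima}
A1: add {delta, echo, mike, sigma} — echo (Max) has echo→lima; sigma (Max) has sigma→lima; delta (Max) has delta→lima; mike (Max) has mike→lima.
A2: add {kilo, rho} — rho (Min): all of {lima, echo, sigma, mike} already in; kilo (Max) has kilo→echo.
A3: add {bravo, gamma} — gamma (Min): all of {delta, mike, kilo} already in; bravo (Min): all of {lima, sigma, kilo} already in.
bravo enters the attractor at level 3, so Max can force the target in 3 moves from there.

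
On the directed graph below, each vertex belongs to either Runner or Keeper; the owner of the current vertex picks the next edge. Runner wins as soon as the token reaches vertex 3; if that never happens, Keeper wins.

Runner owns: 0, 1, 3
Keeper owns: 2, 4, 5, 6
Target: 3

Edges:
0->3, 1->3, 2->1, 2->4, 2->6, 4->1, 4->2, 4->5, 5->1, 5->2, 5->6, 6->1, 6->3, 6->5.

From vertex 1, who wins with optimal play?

Runner

A0 = {3}
A1: add {0, 1} — 0 (Runner) has 0→3; 1 (Runner) has 1→3.
A2 = A1; e.g. 2 (Keeper) can still go to 4. Fixed point.
1 ∈ A1, so Runner can force the target.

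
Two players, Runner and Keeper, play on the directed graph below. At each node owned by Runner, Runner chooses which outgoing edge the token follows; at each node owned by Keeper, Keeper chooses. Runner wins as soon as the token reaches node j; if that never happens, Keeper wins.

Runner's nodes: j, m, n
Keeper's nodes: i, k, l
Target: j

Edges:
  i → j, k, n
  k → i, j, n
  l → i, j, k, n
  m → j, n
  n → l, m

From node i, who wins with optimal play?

Keeper

A0 = {j}
A1: add {m} — m (Runner) has m→j.
A2: add {n} — n (Runner) has n→m.
A3 = A2; e.g. i (Keeper) can still go to k. Fixed point.
i never enters the attractor, so Keeper can avoid the target forever.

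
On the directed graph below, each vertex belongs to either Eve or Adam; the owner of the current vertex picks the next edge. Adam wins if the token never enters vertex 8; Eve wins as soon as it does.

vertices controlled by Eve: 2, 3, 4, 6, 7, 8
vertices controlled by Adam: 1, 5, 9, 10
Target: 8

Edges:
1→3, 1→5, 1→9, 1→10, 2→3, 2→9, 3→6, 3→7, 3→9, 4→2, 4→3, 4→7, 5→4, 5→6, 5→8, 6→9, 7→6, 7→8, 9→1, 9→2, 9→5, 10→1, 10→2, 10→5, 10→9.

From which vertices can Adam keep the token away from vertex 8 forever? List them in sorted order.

1, 5, 6, 9, 10

A0 = {8}
A1: add {7} — 7 (Eve) has 7→8.
A2: add {3, 4} — 3 (Eve) has 3→7; 4 (Eve) has 4→7.
A3: add {2} — 2 (Eve) has 2→3.
A4 = A3; e.g. 1 (Adam) can still go to 5. Fixed point.
Eve's attractor = {2, 3, 4, 7, 8}; Adam avoids the target exactly from the complement.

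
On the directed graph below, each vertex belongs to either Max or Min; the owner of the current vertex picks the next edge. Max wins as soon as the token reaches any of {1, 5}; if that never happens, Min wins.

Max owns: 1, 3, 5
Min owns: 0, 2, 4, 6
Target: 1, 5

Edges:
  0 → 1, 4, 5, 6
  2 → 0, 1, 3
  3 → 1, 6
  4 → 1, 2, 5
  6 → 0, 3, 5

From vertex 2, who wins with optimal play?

Min

A0 = {1, 5}
A1: add {3} — 3 (Max) has 3→1.
A2 = A1; e.g. 0 (Min) can still go to 4. Fixed point.
2 never enters the attractor, so Min can avoid the target forever.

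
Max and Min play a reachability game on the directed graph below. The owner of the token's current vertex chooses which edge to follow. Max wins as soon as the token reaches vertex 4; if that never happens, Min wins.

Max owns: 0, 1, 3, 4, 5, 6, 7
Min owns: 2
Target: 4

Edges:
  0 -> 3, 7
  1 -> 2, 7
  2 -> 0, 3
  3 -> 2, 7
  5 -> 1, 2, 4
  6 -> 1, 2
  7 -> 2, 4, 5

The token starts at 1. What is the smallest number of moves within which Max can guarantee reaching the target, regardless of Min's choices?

A0 = {4}
A1: add {5, 7} — 5 (Max) has 5→4; 7 (Max) has 7→4.
A2: add {0, 1, 3} — 0 (Max) has 0→7; 1 (Max) has 1→7; 3 (Max) has 3→7.
1 enters the attractor at level 2, so Max can force the target in 2 moves from there.

2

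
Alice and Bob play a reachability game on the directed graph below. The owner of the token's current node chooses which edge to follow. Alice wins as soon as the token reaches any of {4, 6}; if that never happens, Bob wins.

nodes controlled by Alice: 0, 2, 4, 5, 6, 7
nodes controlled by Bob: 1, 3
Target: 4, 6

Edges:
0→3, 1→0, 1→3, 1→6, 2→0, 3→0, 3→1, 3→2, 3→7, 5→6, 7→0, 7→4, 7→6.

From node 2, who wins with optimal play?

Bob

A0 = {4, 6}
A1: add {5, 7} — 5 (Alice) has 5→6; 7 (Alice) has 7→4.
A2 = A1; e.g. 0 (Alice) has no edge into A1. Fixed point.
2 never enters the attractor, so Bob can avoid the target forever.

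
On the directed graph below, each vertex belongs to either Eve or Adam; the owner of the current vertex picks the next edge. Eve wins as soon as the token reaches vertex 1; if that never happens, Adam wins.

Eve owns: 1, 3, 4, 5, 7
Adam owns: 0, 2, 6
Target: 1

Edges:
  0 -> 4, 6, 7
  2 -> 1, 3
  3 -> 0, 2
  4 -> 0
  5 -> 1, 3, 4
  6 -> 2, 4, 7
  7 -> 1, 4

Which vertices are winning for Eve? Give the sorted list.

1, 5, 7

A0 = {1}
A1: add {5, 7} — 5 (Eve) has 5→1; 7 (Eve) has 7→1.
A2 = A1; e.g. 0 (Adam) can still go to 4. Fixed point.
Eve's winning region = {1, 5, 7}.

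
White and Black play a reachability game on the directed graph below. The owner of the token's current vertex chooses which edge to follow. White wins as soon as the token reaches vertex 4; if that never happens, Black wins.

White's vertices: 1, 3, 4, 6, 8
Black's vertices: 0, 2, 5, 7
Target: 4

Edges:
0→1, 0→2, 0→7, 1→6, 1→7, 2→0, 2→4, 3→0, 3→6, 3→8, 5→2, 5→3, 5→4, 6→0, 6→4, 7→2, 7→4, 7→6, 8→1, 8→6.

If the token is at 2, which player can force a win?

Black

A0 = {4}
A1: add {6} — 6 (White) has 6→4.
A2: add {1, 3, 8} — 1 (White) has 1→6; 3 (White) has 3→6; 8 (White) has 8→6.
A3 = A2; e.g. 0 (Black) can still go to 2. Fixed point.
2 never enters the attractor, so Black can avoid the target forever.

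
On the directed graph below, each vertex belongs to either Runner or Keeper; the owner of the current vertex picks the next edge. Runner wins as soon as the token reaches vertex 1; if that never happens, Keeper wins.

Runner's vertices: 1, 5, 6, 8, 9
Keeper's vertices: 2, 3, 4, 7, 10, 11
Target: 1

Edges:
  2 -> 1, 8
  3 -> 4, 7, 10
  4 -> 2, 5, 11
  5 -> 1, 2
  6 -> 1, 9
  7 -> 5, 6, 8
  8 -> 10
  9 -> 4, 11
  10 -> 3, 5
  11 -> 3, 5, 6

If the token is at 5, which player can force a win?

Runner

A0 = {1}
A1: add {5, 6} — 5 (Runner) has 5→1; 6 (Runner) has 6→1.
A2 = A1; e.g. 2 (Keeper) can still go to 8. Fixed point.
5 ∈ A1, so Runner can force the target.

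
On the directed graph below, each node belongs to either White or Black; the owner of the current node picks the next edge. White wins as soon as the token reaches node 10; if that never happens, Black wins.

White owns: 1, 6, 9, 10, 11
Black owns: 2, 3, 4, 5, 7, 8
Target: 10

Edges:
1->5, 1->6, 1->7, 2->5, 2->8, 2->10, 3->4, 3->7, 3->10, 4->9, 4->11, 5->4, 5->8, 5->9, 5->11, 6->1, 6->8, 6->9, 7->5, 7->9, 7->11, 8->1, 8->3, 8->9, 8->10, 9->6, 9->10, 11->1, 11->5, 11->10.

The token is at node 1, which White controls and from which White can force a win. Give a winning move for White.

6

A0 = {10}
A1: add {9, 11} — 9 (White) has 9→10; 11 (White) has 11→10.
A2: add {4, 6} — 4 (Black): all of {9, 11} already in; 6 (White) has 6→9.
A3: add {1} — 1 (White) has 1→6.
A4 = A3; e.g. 2 (Black) can still go to 5. Fixed point.
From 1, successor 6 is in the attractor (rank 2); the other successors 5, 7 are not.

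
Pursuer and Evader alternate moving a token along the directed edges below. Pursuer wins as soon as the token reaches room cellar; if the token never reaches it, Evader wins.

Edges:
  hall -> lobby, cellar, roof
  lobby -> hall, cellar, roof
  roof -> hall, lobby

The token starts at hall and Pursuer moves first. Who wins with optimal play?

Pursuer

Track states (vertex, player-to-move).
A0 = {(cellar,Pursuer), (cellar,Evader)}
A1: add {(hall,Pursuer), (lobby,Pursuer)}.
(hall,Pursuer) ∈ A1 ⇒ Pursuer forces the target.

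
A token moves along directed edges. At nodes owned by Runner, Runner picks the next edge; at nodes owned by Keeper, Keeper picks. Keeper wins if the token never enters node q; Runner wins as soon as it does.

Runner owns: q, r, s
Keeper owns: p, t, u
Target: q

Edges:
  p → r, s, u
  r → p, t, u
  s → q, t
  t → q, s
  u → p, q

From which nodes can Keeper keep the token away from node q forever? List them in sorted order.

p, u

A0 = {q}
A1: add {s} — s (Runner) has s→q.
A2: add {t} — t (Keeper): all of {q, s} already in.
A3: add {r} — r (Runner) has r→t.
A4 = A3; e.g. p (Keeper) can still go to u. Fixed point.
Runner's attractor = {q, r, s, t}; Keeper avoids the target exactly from the complement.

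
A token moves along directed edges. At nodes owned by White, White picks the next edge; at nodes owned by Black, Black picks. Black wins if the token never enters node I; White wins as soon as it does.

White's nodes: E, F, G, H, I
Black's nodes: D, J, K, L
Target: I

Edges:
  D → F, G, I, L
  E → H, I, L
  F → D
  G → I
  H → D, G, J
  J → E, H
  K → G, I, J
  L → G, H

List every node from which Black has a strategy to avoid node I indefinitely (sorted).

A0 = {I}
A1: add {E, G} — E (White) has E→I; G (White) has G→I.
A2: add {H} — H (White) has H→G.
A3: add {J, L} — J (Black): all of {E, H} already in; L (Black): all of {G, H} already in.
A4: add {K} — K (Black): all of {G, I, J} already in.
A5 = A4; e.g. D (Black) can still go to F. Fixed point.
White's attractor = {E, G, H, I, J, K, L}; Black avoids the target exactly from the complement.

D, F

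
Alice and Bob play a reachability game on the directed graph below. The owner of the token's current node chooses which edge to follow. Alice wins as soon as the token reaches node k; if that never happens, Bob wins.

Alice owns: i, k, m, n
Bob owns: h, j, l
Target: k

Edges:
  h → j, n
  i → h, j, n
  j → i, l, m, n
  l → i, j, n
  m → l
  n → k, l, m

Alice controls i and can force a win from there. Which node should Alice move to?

n

A0 = {k}
A1: add {n} — n (Alice) has n→k.
A2: add {i} — i (Alice) has i→n.
A3 = A2; e.g. h (Bob) can still go to j. Fixed point.
From i, successor n is in the attractor (rank 1); the other successors h, j are not.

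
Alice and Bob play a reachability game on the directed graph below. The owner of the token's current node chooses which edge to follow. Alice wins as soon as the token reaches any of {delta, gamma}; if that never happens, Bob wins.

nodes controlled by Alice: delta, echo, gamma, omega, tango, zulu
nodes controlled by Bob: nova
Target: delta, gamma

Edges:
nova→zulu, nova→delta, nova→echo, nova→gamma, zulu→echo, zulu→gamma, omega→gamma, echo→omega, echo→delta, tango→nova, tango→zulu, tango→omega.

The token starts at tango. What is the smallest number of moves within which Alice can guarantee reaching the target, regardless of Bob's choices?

2

A0 = {delta, gamma}
A1: add {echo, omega, zulu} — zulu (Alice) has zulu→gamma; omega (Alice) has omega→gamma; echo (Alice) has echo→delta.
A2: add {nova, tango} — nova (Bob): all of {zulu, delta, echo, gamma} already in; tango (Alice) has tango→zulu.
A2 = all vertices. Fixed point.
tango enters the attractor at level 2, so Alice can force the target in 2 moves from there.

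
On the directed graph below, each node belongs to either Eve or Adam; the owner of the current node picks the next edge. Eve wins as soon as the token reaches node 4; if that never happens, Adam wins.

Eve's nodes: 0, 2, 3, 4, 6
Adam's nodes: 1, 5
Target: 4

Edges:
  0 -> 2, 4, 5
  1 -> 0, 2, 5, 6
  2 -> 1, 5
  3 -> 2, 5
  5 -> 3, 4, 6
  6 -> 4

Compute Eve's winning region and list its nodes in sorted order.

0, 4, 6

A0 = {4}
A1: add {0, 6} — 0 (Eve) has 0→4; 6 (Eve) has 6→4.
A2 = A1; e.g. 1 (Adam) can still go to 2. Fixed point.
Eve's winning region = {0, 4, 6}.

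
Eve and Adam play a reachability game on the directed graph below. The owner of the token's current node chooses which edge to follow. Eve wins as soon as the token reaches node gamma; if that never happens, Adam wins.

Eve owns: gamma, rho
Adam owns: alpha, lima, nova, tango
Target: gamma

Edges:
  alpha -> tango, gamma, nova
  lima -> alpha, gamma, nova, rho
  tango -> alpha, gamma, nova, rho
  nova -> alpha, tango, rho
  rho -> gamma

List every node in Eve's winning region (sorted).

gamma, rho

A0 = {gamma}
A1: add {rho} — rho (Eve) has rho→gamma.
A2 = A1; e.g. alpha (Adam) can still go to tango. Fixed point.
Eve's winning region = {gamma, rho}.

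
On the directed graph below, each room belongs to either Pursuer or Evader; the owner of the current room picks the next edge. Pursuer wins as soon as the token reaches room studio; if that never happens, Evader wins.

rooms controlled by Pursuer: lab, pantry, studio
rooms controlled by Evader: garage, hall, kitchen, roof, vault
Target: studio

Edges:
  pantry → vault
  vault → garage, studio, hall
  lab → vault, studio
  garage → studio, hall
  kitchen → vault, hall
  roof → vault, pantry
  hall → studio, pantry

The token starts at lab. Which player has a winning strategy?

A0 = {studio}
A1: add {lab} — lab (Pursuer) has lab→studio.
A2 = A1; e.g. garage (Evader) can still go to hall. Fixed point.
lab ∈ A1, so Pursuer can force the target.

Pursuer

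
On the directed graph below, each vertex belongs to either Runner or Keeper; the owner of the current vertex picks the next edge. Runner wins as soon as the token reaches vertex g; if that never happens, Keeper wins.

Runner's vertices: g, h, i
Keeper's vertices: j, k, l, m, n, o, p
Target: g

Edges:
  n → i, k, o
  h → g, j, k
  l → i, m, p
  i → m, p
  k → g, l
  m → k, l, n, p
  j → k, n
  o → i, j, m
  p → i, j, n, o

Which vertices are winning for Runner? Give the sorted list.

g, h

A0 = {g}
A1: add {h} — h (Runner) has h→g.
A2 = A1; e.g. i (Runner) has no edge into A1. Fixed point.
Runner's winning region = {g, h}.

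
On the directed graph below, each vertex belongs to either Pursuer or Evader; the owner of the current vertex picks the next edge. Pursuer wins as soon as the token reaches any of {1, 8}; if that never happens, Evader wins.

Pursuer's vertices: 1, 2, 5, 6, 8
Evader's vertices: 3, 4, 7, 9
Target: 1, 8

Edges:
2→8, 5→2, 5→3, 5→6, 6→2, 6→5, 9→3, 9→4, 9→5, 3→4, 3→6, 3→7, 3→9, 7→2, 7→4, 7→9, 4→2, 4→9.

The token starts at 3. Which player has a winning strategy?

Evader

A0 = {1, 8}
A1: add {2} — 2 (Pursuer) has 2→8.
A2: add {5, 6} — 5 (Pursuer) has 5→2; 6 (Pursuer) has 6→2.
A3 = A2; e.g. 3 (Evader) can still go to 4. Fixed point.
3 never enters the attractor, so Evader can avoid the target forever.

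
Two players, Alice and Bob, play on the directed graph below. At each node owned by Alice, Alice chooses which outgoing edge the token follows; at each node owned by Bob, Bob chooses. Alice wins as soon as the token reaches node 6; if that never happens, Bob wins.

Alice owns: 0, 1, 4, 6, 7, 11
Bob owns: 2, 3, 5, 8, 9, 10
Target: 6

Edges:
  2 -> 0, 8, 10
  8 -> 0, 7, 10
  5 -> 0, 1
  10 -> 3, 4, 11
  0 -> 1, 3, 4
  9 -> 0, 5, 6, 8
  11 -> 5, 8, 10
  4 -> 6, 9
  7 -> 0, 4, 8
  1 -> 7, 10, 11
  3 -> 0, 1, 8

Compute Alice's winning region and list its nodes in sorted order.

0, 1, 4, 5, 6, 7, 11

A0 = {6}
A1: add {4} — 4 (Alice) has 4→6.
A2: add {0, 7} — 0 (Alice) has 0→4; 7 (Alice) has 7→4.
A3: add {1} — 1 (Alice) has 1→7.
A4: add {5} — 5 (Bob): all of {0, 1} already in.
A5: add {11} — 11 (Alice) has 11→5.
A6 = A5; e.g. 2 (Bob) can still go to 8. Fixed point.
Alice's winning region = {0, 1, 4, 5, 6, 7, 11}.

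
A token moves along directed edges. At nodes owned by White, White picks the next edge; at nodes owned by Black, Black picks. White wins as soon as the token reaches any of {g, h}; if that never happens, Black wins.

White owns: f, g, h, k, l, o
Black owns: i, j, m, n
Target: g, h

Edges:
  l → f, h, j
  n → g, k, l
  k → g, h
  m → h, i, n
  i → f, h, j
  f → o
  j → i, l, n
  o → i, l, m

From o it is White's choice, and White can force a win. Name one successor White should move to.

A0 = {g, h}
A1: add {k, l} — k (White) has k→g; l (White) has l→h.
A2: add {n, o} — n (Black): all of {g, k, l} already in; o (White) has o→l.
A3: add {f} — f (White) has f→o.
A4 = A3; e.g. i (Black) can still go to j. Fixed point.
From o, successor l is in the attractor (rank 1); the other successors i, m are not.

l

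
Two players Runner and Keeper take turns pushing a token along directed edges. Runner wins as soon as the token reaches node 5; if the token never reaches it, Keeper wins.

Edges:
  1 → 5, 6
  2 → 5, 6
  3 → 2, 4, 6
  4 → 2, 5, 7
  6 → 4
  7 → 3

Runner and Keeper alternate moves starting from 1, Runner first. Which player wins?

Track states (vertex, player-to-move).
A0 = {(5,Runner), (5,Keeper)}
A1: add {(1,Runner), (2,Runner), (4,Runner)}.
(1,Runner) ∈ A1 ⇒ Runner forces the target.

Runner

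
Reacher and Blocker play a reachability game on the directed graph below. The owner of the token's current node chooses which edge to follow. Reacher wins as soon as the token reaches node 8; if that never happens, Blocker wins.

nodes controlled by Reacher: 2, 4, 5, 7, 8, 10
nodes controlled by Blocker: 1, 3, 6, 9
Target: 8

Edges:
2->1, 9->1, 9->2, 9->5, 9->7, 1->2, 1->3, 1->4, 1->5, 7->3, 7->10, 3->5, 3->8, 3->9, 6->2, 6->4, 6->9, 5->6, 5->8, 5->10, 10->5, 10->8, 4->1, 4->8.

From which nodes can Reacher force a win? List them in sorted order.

A0 = {8}
A1: add {4, 5, 10} — 4 (Reacher) has 4→8; 5 (Reacher) has 5→8; 10 (Reacher) has 10→8.
A2: add {7} — 7 (Reacher) has 7→10.
A3 = A2; e.g. 1 (Blocker) can still go to 2. Fixed point.
Reacher's winning region = {4, 5, 7, 8, 10}.

4, 5, 7, 8, 10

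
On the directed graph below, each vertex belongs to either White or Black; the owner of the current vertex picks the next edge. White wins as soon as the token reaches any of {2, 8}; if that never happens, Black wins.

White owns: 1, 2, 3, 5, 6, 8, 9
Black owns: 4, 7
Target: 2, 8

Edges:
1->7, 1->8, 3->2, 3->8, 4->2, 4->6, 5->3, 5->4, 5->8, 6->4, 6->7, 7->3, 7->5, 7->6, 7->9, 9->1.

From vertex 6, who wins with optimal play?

Black

A0 = {2, 8}
A1: add {1, 3, 5} — 1 (White) has 1→8; 3 (White) has 3→2; 5 (White) has 5→8.
A2: add {9} — 9 (White) has 9→1.
A3 = A2; e.g. 4 (Black) can still go to 6. Fixed point.
6 never enters the attractor, so Black can avoid the target forever.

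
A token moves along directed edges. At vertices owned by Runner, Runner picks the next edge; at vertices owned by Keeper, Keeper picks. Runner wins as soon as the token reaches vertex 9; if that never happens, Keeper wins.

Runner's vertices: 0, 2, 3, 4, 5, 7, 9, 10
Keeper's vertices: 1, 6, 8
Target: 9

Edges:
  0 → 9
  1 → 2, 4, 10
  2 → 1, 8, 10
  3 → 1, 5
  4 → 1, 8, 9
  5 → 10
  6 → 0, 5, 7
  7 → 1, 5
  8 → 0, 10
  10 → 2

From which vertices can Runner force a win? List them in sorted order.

A0 = {9}
A1: add {0, 4} — 0 (Runner) has 0→9; 4 (Runner) has 4→9.
A2 = A1; e.g. 1 (Keeper) can still go to 2. Fixed point.
Runner's winning region = {0, 4, 9}.

0, 4, 9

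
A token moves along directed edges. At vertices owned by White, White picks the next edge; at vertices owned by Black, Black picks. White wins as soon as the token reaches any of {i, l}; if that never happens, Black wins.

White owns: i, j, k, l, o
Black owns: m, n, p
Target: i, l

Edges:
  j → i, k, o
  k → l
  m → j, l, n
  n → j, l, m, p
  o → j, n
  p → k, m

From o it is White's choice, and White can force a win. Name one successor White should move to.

j

A0 = {i, l}
A1: add {j, k} — j (White) has j→i; k (White) has k→l.
A2: add {o} — o (White) has o→j.
A3 = A2; e.g. m (Black) can still go to n. Fixed point.
From o, successor j is in the attractor (rank 1); the other successor n is not.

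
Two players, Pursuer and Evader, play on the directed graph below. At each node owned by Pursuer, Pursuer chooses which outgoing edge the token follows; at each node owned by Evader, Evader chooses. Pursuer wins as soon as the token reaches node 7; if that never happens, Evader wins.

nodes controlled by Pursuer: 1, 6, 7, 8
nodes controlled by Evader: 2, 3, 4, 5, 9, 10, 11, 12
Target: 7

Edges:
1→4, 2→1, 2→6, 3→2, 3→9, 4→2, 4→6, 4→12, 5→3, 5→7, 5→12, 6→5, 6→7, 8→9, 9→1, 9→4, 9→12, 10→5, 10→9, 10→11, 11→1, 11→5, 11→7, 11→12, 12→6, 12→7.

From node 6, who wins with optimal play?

Pursuer

A0 = {7}
A1: add {6} — 6 (Pursuer) has 6→7.
6 ∈ A1, so Pursuer can force the target.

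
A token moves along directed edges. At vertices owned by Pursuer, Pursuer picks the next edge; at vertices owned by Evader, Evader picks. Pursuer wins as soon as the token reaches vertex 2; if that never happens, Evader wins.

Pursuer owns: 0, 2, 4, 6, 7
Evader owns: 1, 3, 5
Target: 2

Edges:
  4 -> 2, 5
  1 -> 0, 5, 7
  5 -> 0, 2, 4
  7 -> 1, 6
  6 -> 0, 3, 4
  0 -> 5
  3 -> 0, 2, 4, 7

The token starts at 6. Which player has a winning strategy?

A0 = {2}
A1: add {4} — 4 (Pursuer) has 4→2.
A2: add {6} — 6 (Pursuer) has 6→4.
6 ∈ A2, so Pursuer can force the target.

Pursuer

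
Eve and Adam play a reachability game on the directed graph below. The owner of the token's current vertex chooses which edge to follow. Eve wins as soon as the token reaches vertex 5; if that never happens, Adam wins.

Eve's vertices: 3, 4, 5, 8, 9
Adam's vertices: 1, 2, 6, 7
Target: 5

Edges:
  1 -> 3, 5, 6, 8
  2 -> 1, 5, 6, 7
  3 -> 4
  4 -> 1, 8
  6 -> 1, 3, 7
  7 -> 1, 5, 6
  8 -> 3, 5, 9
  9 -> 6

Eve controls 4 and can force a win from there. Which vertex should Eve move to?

A0 = {5}
A1: add {8} — 8 (Eve) has 8→5.
A2: add {4} — 4 (Eve) has 4→8.
A3: add {3} — 3 (Eve) has 3→4.
A4 = A3; e.g. 1 (Adam) can still go to 6. Fixed point.
From 4, successor 8 is in the attractor (rank 1); the other successor 1 is not.

8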